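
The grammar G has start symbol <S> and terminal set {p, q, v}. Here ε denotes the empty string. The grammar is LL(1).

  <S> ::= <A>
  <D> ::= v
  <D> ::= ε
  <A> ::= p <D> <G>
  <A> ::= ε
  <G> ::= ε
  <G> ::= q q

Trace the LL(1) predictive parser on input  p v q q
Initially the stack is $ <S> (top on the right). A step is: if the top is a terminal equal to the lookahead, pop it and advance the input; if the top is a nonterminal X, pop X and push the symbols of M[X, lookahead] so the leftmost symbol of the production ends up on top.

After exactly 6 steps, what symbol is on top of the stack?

step 1: stack=$ <S>  input=p v q q $  — expand <S> ::= <A>
step 2: stack=$ <A>  input=p v q q $  — expand <A> ::= p <D> <G>
step 3: stack=$ <G> <D> p  input=p v q q $  — match p
step 4: stack=$ <G> <D>  input=v q q $  — expand <D> ::= v
step 5: stack=$ <G> v  input=v q q $  — match v
step 6: stack=$ <G>  input=q q $  — expand <G> ::= q q
Stack after step 6: $ q q (top = q).

q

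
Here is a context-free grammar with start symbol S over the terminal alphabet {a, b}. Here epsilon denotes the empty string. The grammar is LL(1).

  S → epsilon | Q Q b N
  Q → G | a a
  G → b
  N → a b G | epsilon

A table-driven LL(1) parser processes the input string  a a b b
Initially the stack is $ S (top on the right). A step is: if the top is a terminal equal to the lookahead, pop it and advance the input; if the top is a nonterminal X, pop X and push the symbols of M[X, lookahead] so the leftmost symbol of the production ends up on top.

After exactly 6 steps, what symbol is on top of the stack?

step 1: stack=$ S  input=a a b b $  — expand S → Q Q b N
step 2: stack=$ N b Q Q  input=a a b b $  — expand Q → a a
step 3: stack=$ N b Q a a  input=a a b b $  — match a
step 4: stack=$ N b Q a  input=a b b $  — match a
step 5: stack=$ N b Q  input=b b $  — expand Q → G
step 6: stack=$ N b G  input=b b $  — expand G → b
Stack after step 6: $ N b b (top = b).

b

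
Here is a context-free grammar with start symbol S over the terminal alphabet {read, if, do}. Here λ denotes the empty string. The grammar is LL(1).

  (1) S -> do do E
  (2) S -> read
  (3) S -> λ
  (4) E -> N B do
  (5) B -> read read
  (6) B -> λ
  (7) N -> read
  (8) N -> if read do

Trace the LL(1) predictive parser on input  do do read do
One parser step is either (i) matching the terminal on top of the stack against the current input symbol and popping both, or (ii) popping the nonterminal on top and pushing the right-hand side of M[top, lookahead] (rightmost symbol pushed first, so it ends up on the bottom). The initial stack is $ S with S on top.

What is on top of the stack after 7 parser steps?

step 1: stack=$ S  input=do do read do $  — expand S -> do do E
step 2: stack=$ E do do  input=do do read do $  — match do
step 3: stack=$ E do  input=do read do $  — match do
step 4: stack=$ E  input=read do $  — expand E -> N B do
step 5: stack=$ do B N  input=read do $  — expand N -> read
step 6: stack=$ do B read  input=read do $  — match read
step 7: stack=$ do B  input=do $  — expand B -> λ
Stack after step 7: $ do (top = do).

do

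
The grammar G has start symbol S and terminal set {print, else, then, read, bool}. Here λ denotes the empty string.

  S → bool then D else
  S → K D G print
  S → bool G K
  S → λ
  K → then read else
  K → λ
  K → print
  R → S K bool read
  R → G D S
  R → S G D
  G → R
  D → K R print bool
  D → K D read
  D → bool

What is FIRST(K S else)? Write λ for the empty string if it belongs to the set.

FIRST(K): from K→then read else we get {then}; from K→λ we get {λ}; from K→print we get {print}. So FIRST(K) = {λ, print, then}.
FIRST(S): from S→bool then D else we get {bool}; from S→K D G print we get {bool, print, then}; from S→bool G K we get {bool}; from S→λ we get {λ}. So FIRST(S) = {λ, bool, print, then}.
FIRST(R): from R→S K bool read we get {bool, print, then}; from R→G D S we get {bool, print, then}; from R→S G D we get {bool, print, then}. So FIRST(R) = {bool, print, then}.
FIRST(G): from G→R we get {bool, print, then}. So FIRST(G) = {bool, print, then}.
FIRST(D): from D→K R print bool we get {bool, print, then}; from D→K D read we get {bool, print, then}; from D→bool we get {bool}. So FIRST(D) = {bool, print, then}.
FIRST(K S else): take FIRST of each symbol in turn, carrying on past any symbol whose FIRST contains λ; result {bool, else, print, then}.

{bool, else, print, then}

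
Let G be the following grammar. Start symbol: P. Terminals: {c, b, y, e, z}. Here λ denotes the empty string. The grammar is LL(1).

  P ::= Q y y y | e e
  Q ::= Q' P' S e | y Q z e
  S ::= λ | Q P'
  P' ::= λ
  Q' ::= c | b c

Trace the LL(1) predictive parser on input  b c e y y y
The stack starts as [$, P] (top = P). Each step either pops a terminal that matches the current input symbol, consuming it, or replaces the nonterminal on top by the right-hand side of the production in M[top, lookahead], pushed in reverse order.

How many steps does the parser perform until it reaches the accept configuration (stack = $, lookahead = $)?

11

step 1: stack=$ P  input=b c e y y y $  — expand P ::= Q y y y
step 2: stack=$ y y y Q  input=b c e y y y $  — expand Q ::= Q' P' S e
step 3: stack=$ y y y e S P' Q'  input=b c e y y y $  — expand Q' ::= b c
step 4: stack=$ y y y e S P' c b  input=b c e y y y $  — match b
step 5: stack=$ y y y e S P' c  input=c e y y y $  — match c
step 6: stack=$ y y y e S P'  input=e y y y $  — expand P' ::= λ
step 7: stack=$ y y y e S  input=e y y y $  — expand S ::= λ
step 8: stack=$ y y y e  input=e y y y $  — match e
step 9: stack=$ y y y  input=y y y $  — match y
step 10: stack=$ y y  input=y y $  — match y
step 11: stack=$ y  input=y $  — match y
Accept reached after 11 steps.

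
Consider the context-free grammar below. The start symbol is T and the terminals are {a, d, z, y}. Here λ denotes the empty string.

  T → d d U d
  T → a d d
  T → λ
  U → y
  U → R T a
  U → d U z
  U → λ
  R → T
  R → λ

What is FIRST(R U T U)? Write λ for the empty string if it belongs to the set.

{λ, a, d, y}

FIRST(T) = {λ, a, d}
FIRST(R) = {λ, a, d}  (via T)
FIRST(U) = {λ, a, d, y}  (via R T a)
FIRST(R U T U): take FIRST of each symbol in turn, carrying on past any symbol whose FIRST contains λ; result {λ, a, d, y}.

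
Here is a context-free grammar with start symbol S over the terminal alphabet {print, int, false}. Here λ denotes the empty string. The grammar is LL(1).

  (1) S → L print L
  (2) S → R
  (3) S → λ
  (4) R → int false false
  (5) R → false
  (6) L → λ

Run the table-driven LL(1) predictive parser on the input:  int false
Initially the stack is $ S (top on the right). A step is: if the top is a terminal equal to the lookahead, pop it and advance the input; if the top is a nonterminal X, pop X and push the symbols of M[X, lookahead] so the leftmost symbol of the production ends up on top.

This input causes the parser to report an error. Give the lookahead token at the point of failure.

$

step 1: stack=$ S  input=int false $  — expand S → R
step 2: stack=$ R  input=int false $  — expand R → int false false
step 3: stack=$ false false int  input=int false $  — match int
step 4: stack=$ false false  input=false $  — match false
step 5: stack=$ false  input=$  — error: top is terminal false but lookahead is $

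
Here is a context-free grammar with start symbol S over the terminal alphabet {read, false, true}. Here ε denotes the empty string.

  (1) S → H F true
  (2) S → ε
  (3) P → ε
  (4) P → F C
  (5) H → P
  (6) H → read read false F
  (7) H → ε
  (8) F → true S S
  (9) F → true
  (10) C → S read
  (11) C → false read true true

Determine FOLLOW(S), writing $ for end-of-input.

{$, false, read, true}

FIRST(F) = {true}
FIRST(P) = {ε, true}  (via F C)
FIRST(H) = {ε, read, true}  (via P)
FIRST(S) = {ε, read, true}  (via H F true)
FIRST(C) = {false, read, true}  (via S read)
FOLLOW(S) includes $ since S is the start symbol.
FOLLOW(H): in S→H F true, H is followed by F true with FIRST {true}. Thus FOLLOW(H) = {true}.
FOLLOW(P): in H→P, the suffix after P is empty, so FOLLOW(P) ⊇ FOLLOW(H) = {true}. Thus FOLLOW(P) = {true}.
FOLLOW(F): in S→H F true, F is followed by true with FIRST {true}; in P→F C, F is followed by C with FIRST {false, read, true}; in H→read read false F, the suffix after F is empty, so FOLLOW(F) ⊇ FOLLOW(H) = {true}. Thus FOLLOW(F) = {false, read, true}.
FOLLOW(S): in F→true S S (occurrence 1), S is followed by S with FIRST {ε, read, true}; in F→true S S (occurrence 1), the suffix after S is nullable, so FOLLOW(S) ⊇ FOLLOW(F) = {false, read, true}; in F→true S S (occurrence 2), the suffix after S is empty, so FOLLOW(S) ⊇ FOLLOW(F) = {false, read, true}; in C→S read, S is followed by read with FIRST {read}. Thus FOLLOW(S) = {$, false, read, true}.
FOLLOW(C): in P→F C, the suffix after C is empty, so FOLLOW(C) ⊇ FOLLOW(P) = {true}. Thus FOLLOW(C) = {true}.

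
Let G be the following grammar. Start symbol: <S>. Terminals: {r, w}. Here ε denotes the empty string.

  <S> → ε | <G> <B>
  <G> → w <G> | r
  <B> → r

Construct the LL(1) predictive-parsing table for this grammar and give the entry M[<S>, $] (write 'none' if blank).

<S> → ε

FIRST(<G>): from <G>→w <G> we get {w}; from <G>→r we get {r}. So FIRST(<G>) = {r, w}.
FIRST(<B>): from <B>→r we get {r}. So FIRST(<B>) = {r}.
FIRST(<S>): from <S>→ε we get {ε}; from <S>→<G> <B> we get {r, w}. So FIRST(<S>) = {ε, r, w}.
FOLLOW(<S>) includes $ since <S> is the start symbol.
FOLLOW(<S>): <S> appears on no right-hand side. Thus FOLLOW(<S>) = {$}.
For <S> → ε: FIRST(ε) = {ε}, so it goes in M[<S>, t] for t ∈ {}; since ε ∈ FIRST, also for every t ∈ FOLLOW(<S>) = {$}.
For <S> → <G> <B>: FIRST(<G> <B>) = {r, w}, so it goes in M[<S>, t] for t ∈ {r, w}.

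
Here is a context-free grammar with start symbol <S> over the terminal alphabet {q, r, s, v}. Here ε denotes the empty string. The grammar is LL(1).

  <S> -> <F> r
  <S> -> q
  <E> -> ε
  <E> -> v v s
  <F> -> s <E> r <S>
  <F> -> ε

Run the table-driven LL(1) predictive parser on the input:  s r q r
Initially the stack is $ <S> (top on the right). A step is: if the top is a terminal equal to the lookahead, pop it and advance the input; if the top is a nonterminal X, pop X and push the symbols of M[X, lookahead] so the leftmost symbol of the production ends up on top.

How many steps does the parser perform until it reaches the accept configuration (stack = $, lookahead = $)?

8

step 1: stack=$ <S>  input=s r q r $  — expand <S> -> <F> r
step 2: stack=$ r <F>  input=s r q r $  — expand <F> -> s <E> r <S>
step 3: stack=$ r <S> r <E> s  input=s r q r $  — match s
step 4: stack=$ r <S> r <E>  input=r q r $  — expand <E> -> ε
step 5: stack=$ r <S> r  input=r q r $  — match r
step 6: stack=$ r <S>  input=q r $  — expand <S> -> q
step 7: stack=$ r q  input=q r $  — match q
step 8: stack=$ r  input=r $  — match r
Accept reached after 8 steps.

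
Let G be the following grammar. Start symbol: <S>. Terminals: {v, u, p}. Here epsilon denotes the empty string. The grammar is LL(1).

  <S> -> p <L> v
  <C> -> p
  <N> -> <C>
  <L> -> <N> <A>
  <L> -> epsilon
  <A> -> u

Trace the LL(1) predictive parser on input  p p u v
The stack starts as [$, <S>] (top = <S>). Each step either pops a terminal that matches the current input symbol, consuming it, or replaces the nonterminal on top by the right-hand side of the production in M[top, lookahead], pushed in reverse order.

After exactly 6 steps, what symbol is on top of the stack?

<A>

     Stack        Input      Action
  1  $ <S>        p p u v $  expand <S> -> p <L> v
  2  $ v <L> p    p p u v $  match p
  3  $ v <L>      p u v $    expand <L> -> <N> <A>
  4  $ v <A> <N>  p u v $    expand <N> -> <C>
  5  $ v <A> <C>  p u v $    expand <C> -> p
  6  $ v <A> p    p u v $    match p
Stack after step 6: $ v <A> (top = <A>).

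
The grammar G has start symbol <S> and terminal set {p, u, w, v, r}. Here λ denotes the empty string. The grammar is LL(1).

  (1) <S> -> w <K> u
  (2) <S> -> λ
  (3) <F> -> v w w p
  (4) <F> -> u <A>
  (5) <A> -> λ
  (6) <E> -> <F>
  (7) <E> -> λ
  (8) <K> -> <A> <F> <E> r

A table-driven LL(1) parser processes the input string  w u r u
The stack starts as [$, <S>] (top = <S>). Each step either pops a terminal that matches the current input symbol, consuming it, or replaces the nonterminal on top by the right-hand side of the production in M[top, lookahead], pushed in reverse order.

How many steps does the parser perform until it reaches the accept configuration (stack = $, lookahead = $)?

10

      Stack              Input      Action
   1  $ <S>              w u r u $  expand <S> -> w <K> u
   2  $ u <K> w          w u r u $  match w
   3  $ u <K>            u r u $    expand <K> -> <A> <F> <E> r
   4  $ u r <E> <F> <A>  u r u $    expand <A> -> λ
   5  $ u r <E> <F>      u r u $    expand <F> -> u <A>
   6  $ u r <E> <A> u    u r u $    match u
   7  $ u r <E> <A>      r u $      expand <A> -> λ
   8  $ u r <E>          r u $      expand <E> -> λ
   9  $ u r              r u $      match r
  10  $ u                u $        match u
Accept reached after 10 steps.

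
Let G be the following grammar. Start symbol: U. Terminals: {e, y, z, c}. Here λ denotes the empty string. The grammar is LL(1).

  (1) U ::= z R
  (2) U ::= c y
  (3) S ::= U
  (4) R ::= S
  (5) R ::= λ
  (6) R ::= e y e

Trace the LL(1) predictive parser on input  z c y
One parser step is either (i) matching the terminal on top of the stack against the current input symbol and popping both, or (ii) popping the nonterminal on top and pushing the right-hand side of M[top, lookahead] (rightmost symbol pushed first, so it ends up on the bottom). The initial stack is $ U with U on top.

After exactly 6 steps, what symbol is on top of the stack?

     Stack  Input    Action
  1  $ U    z c y $  expand U ::= z R
  2  $ R z  z c y $  match z
  3  $ R    c y $    expand R ::= S
  4  $ S    c y $    expand S ::= U
  5  $ U    c y $    expand U ::= c y
  6  $ y c  c y $    match c
Stack after step 6: $ y (top = y).

y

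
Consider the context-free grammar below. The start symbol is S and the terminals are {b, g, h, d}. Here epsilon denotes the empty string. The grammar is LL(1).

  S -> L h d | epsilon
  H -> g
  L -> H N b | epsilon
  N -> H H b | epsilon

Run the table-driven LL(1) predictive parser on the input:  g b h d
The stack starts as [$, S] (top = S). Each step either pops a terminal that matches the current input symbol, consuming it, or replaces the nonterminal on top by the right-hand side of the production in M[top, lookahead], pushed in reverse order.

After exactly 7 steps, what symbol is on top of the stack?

d

     Stack        Input      Action
  1  $ S          g b h d $  expand S -> L h d
  2  $ d h L      g b h d $  expand L -> H N b
  3  $ d h b N H  g b h d $  expand H -> g
  4  $ d h b N g  g b h d $  match g
  5  $ d h b N    b h d $    expand N -> epsilon
  6  $ d h b      b h d $    match b
  7  $ d h        h d $      match h
Stack after step 7: $ d (top = d).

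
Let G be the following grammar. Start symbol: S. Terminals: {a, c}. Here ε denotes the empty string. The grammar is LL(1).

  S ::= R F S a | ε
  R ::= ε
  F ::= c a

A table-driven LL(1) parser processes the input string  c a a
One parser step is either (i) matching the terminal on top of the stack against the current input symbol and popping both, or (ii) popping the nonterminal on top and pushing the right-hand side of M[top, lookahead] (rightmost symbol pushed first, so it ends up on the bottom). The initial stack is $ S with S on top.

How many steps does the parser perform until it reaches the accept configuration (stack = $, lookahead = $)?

7

     Stack      Input    Action
  1  $ S        c a a $  expand S ::= R F S a
  2  $ a S F R  c a a $  expand R ::= ε
  3  $ a S F    c a a $  expand F ::= c a
  4  $ a S a c  c a a $  match c
  5  $ a S a    a a $    match a
  6  $ a S      a $      expand S ::= ε
  7  $ a        a $      match a
Accept reached after 7 steps.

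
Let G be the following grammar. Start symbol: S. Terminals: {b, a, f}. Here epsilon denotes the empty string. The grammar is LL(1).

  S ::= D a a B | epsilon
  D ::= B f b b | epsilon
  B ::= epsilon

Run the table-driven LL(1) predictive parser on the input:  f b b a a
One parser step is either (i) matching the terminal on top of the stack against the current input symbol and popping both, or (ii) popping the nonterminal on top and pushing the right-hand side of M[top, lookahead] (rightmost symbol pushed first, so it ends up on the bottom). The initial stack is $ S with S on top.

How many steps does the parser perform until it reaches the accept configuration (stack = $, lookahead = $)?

9

     Stack            Input        Action
  1  $ S              f b b a a $  expand S ::= D a a B
  2  $ B a a D        f b b a a $  expand D ::= B f b b
  3  $ B a a b b f B  f b b a a $  expand B ::= epsilon
  4  $ B a a b b f    f b b a a $  match f
  5  $ B a a b b      b b a a $    match b
  6  $ B a a b        b a a $      match b
  7  $ B a a          a a $        match a
  8  $ B a            a $          match a
  9  $ B              $            expand B ::= epsilon
Accept reached after 9 steps.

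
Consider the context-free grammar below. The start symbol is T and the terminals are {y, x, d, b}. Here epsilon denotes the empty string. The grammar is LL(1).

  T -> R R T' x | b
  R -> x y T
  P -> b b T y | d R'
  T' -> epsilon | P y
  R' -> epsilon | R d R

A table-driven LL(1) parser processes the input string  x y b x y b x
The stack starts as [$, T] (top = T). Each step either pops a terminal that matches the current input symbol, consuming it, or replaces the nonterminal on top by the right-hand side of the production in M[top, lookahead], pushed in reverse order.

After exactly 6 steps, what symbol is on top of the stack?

R

step 1: stack=$ T  input=x y b x y b x $  — expand T -> R R T' x
step 2: stack=$ x T' R R  input=x y b x y b x $  — expand R -> x y T
step 3: stack=$ x T' R T y x  input=x y b x y b x $  — match x
step 4: stack=$ x T' R T y  input=y b x y b x $  — match y
step 5: stack=$ x T' R T  input=b x y b x $  — expand T -> b
step 6: stack=$ x T' R b  input=b x y b x $  — match b
Stack after step 6: $ x T' R (top = R).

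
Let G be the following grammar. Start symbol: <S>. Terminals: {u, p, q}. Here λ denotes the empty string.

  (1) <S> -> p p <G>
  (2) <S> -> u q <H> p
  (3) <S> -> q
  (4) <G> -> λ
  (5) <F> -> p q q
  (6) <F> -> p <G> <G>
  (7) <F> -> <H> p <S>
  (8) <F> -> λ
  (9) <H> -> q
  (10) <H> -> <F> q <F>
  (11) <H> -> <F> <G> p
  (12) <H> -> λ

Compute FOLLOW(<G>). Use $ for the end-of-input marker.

{$, p, q}

FIRST(<S>): from <S>->p p <G> we get {p}; from <S>->u q <H> p we get {u}; from <S>->q we get {q}. So FIRST(<S>) = {p, q, u}.
FIRST(<G>): from <G>->λ we get {λ}. So FIRST(<G>) = {λ}.
FIRST(<F>): from <F>->p q q we get {p}; from <F>->p <G> <G> we get {p}; from <F>-><H> p <S> we get {p, q}; from <F>->λ we get {λ}. So FIRST(<F>) = {λ, p, q}.
FIRST(<H>): from <H>->q we get {q}; from <H>-><F> q <F> we get {p, q}; from <H>-><F> <G> p we get {p, q}; from <H>->λ we get {λ}. So FIRST(<H>) = {λ, p, q}.
FOLLOW(<S>) includes $ since <S> is the start symbol.
FOLLOW(<H>): in <S>->u q <H> p, <H> is followed by p with FIRST {p}; in <F>-><H> p <S>, <H> is followed by p <S> with FIRST {p}. Thus FOLLOW(<H>) = {p}.
FOLLOW(<F>): in <H>-><F> q <F> (occurrence 1), <F> is followed by q <F> with FIRST {q}; in <H>-><F> q <F> (occurrence 2), the suffix after <F> is empty, so FOLLOW(<F>) ⊇ FOLLOW(<H>) = {p}; in <H>-><F> <G> p, <F> is followed by <G> p with FIRST {p}. Thus FOLLOW(<F>) = {p, q}.
FOLLOW(<S>): in <F>-><H> p <S>, the suffix after <S> is empty, so FOLLOW(<S>) ⊇ FOLLOW(<F>) = {p, q}. Thus FOLLOW(<S>) = {$, p, q}.
FOLLOW(<G>): in <S>->p p <G>, the suffix after <G> is empty, so FOLLOW(<G>) ⊇ FOLLOW(<S>) = {$, p, q}; in <F>->p <G> <G> (occurrence 1), <G> is followed by <G> with FIRST {λ}; in <F>->p <G> <G> (occurrence 1), the suffix after <G> is nullable, so FOLLOW(<G>) ⊇ FOLLOW(<F>) = {p, q}; in <F>->p <G> <G> (occurrence 2), the suffix after <G> is empty, so FOLLOW(<G>) ⊇ FOLLOW(<F>) = {p, q}; in <H>-><F> <G> p, <G> is followed by p with FIRST {p}. Thus FOLLOW(<G>) = {$, p, q}.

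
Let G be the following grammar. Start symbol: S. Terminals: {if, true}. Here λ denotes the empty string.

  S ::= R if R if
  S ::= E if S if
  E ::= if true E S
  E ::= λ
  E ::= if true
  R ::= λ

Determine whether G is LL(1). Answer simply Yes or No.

No

FIRST(S) = {if}
FIRST(E) = {λ, if}
FIRST(R) = {λ}
FOLLOW(S) = {$, if}
FOLLOW(E) = {if}
FOLLOW(R) = {if}
Cell M[E, if] receives both E ::= if true E S and E ::= λ and E ::= if true — the grammar is not LL(1).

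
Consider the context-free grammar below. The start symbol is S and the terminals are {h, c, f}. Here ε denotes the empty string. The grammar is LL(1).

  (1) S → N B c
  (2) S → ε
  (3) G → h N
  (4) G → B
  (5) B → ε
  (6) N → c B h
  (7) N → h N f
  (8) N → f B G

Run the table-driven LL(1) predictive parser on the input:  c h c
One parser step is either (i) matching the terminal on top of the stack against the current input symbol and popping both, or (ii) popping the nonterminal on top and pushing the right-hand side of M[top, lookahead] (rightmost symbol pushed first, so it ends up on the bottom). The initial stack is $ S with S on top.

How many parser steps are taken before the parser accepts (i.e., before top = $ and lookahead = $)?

7

     Stack        Input    Action
  1  $ S          c h c $  expand S → N B c
  2  $ c B N      c h c $  expand N → c B h
  3  $ c B h B c  c h c $  match c
  4  $ c B h B    h c $    expand B → ε
  5  $ c B h      h c $    match h
  6  $ c B        c $      expand B → ε
  7  $ c          c $      match c
Accept reached after 7 steps.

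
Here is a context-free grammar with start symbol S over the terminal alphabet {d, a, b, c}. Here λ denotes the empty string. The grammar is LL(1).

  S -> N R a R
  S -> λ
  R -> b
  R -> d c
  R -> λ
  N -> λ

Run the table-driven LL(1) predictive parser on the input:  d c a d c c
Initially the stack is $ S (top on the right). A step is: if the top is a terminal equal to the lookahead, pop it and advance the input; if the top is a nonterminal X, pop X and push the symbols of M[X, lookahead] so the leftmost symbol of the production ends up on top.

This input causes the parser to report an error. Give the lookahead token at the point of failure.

c

      Stack      Input          Action
   1  $ S        d c a d c c $  expand S -> N R a R
   2  $ R a R N  d c a d c c $  expand N -> λ
   3  $ R a R    d c a d c c $  expand R -> d c
   4  $ R a c d  d c a d c c $  match d
   5  $ R a c    c a d c c $    match c
   6  $ R a      a d c c $      match a
   7  $ R        d c c $        expand R -> d c
   8  $ c d      d c c $        match d
   9  $ c        c c $          match c
  10  $          c $            error: stack empty but input remains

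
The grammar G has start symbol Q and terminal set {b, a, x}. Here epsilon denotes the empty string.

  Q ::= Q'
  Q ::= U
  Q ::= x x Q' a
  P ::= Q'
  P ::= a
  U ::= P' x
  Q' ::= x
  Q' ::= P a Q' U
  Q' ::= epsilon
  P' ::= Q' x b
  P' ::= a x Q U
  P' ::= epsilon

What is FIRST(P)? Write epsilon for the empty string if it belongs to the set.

FIRST(Q): from Q::=Q' we get {epsilon, a, x}; from Q::=U we get {a, x}; from Q::=x x Q' a we get {x}. So FIRST(Q) = {epsilon, a, x}.
FIRST(P): from P::=Q' we get {epsilon, a, x}; from P::=a we get {a}. So FIRST(P) = {epsilon, a, x}.
FIRST(Q'): from Q'::=x we get {x}; from Q'::=P a Q' U we get {a, x}; from Q'::=epsilon we get {epsilon}. So FIRST(Q') = {epsilon, a, x}.
FIRST(P'): from P'::=Q' x b we get {a, x}; from P'::=a x Q U we get {a}; from P'::=epsilon we get {epsilon}. So FIRST(P') = {epsilon, a, x}.
FIRST(U): from U::=P' x we get {a, x}. So FIRST(U) = {a, x}.

{epsilon, a, x}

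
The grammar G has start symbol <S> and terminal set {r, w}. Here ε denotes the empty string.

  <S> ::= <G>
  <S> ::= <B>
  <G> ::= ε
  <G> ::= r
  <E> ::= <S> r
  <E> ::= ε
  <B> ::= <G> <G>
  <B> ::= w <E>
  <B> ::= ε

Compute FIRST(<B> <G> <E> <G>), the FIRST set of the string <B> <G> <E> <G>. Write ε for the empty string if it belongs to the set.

FIRST(<G>): from <G>::=ε we get {ε}; from <G>::=r we get {r}. So FIRST(<G>) = {ε, r}.
FIRST(<B>): from <B>::=<G> <G> we get {ε, r}; from <B>::=w <E> we get {w}; from <B>::=ε we get {ε}. So FIRST(<B>) = {ε, r, w}.
FIRST(<S>): from <S>::=<G> we get {ε, r}; from <S>::=<B> we get {ε, r, w}. So FIRST(<S>) = {ε, r, w}.
FIRST(<E>): from <E>::=<S> r we get {r, w}; from <E>::=ε we get {ε}. So FIRST(<E>) = {ε, r, w}.
FIRST(<B> <G> <E> <G>): take FIRST of each symbol in turn, carrying on past any symbol whose FIRST contains ε; result {ε, r, w}.

{ε, r, w}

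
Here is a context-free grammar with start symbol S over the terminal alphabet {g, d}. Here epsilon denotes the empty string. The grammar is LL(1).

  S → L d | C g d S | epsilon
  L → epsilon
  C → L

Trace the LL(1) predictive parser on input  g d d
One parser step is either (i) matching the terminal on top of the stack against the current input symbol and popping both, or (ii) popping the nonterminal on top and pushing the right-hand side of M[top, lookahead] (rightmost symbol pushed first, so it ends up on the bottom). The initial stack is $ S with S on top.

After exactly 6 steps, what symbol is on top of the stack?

step 1: stack=$ S  input=g d d $  — expand S → C g d S
step 2: stack=$ S d g C  input=g d d $  — expand C → L
step 3: stack=$ S d g L  input=g d d $  — expand L → epsilon
step 4: stack=$ S d g  input=g d d $  — match g
step 5: stack=$ S d  input=d d $  — match d
step 6: stack=$ S  input=d $  — expand S → L d
Stack after step 6: $ d L (top = L).

L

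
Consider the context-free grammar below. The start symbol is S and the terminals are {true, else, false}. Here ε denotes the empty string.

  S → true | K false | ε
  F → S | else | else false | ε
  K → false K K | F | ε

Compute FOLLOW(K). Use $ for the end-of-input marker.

{else, false, true}

FIRST(S) = {ε, else, false, true}  (via K false)
FIRST(F) = {ε, else, false, true}  (via S)
FIRST(K) = {ε, else, false, true}  (via F)
FOLLOW(S) includes $ since S is the start symbol.
FOLLOW(K): in S→K false, K is followed by false with FIRST {false}; in K→false K K (occurrence 1), K is followed by K with FIRST {ε, else, false, true}; in K→false K K (occurrence 1), the suffix after K is nullable (adds nothing new); in K→false K K (occurrence 2), the suffix after K is empty (adds nothing new). Thus FOLLOW(K) = {else, false, true}.
FOLLOW(F): in K→F, the suffix after F is empty, so FOLLOW(F) ⊇ FOLLOW(K) = {else, false, true}. Thus FOLLOW(F) = {else, false, true}.
FOLLOW(S): in F→S, the suffix after S is empty, so FOLLOW(S) ⊇ FOLLOW(F) = {else, false, true}. Thus FOLLOW(S) = {$, else, false, true}.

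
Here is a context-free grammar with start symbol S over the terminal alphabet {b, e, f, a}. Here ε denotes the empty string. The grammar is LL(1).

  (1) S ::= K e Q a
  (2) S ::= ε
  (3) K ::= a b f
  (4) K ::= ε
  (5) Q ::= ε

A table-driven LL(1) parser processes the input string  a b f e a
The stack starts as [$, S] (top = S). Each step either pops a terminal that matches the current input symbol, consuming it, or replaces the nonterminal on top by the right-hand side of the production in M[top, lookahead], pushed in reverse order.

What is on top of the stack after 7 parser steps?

     Stack          Input        Action
  1  $ S            a b f e a $  expand S ::= K e Q a
  2  $ a Q e K      a b f e a $  expand K ::= a b f
  3  $ a Q e f b a  a b f e a $  match a
  4  $ a Q e f b    b f e a $    match b
  5  $ a Q e f      f e a $      match f
  6  $ a Q e        e a $        match e
  7  $ a Q          a $          expand Q ::= ε
Stack after step 7: $ a (top = a).

a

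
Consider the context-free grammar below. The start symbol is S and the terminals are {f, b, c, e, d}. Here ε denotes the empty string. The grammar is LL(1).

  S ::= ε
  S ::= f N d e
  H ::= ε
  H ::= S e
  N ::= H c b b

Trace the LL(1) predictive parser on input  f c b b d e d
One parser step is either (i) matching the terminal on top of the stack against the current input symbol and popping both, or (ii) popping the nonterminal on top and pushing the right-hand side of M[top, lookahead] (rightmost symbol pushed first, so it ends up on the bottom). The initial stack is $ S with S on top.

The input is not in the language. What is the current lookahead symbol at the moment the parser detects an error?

step 1: stack=$ S  input=f c b b d e d $  — expand S ::= f N d e
step 2: stack=$ e d N f  input=f c b b d e d $  — match f
step 3: stack=$ e d N  input=c b b d e d $  — expand N ::= H c b b
step 4: stack=$ e d b b c H  input=c b b d e d $  — expand H ::= ε
step 5: stack=$ e d b b c  input=c b b d e d $  — match c
step 6: stack=$ e d b b  input=b b d e d $  — match b
step 7: stack=$ e d b  input=b d e d $  — match b
step 8: stack=$ e d  input=d e d $  — match d
step 9: stack=$ e  input=e d $  — match e
step 10: stack=$  input=d $  — error: stack empty but input remains

d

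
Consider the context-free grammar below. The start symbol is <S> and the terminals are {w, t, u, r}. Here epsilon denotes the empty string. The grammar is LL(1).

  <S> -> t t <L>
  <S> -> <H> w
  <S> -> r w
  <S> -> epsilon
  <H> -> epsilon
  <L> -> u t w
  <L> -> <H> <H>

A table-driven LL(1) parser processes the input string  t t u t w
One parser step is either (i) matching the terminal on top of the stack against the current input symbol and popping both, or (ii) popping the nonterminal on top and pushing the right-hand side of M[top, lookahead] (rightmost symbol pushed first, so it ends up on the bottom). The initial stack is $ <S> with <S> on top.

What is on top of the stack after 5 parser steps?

t

     Stack      Input        Action
  1  $ <S>      t t u t w $  expand <S> -> t t <L>
  2  $ <L> t t  t t u t w $  match t
  3  $ <L> t    t u t w $    match t
  4  $ <L>      u t w $      expand <L> -> u t w
  5  $ w t u    u t w $      match u
Stack after step 5: $ w t (top = t).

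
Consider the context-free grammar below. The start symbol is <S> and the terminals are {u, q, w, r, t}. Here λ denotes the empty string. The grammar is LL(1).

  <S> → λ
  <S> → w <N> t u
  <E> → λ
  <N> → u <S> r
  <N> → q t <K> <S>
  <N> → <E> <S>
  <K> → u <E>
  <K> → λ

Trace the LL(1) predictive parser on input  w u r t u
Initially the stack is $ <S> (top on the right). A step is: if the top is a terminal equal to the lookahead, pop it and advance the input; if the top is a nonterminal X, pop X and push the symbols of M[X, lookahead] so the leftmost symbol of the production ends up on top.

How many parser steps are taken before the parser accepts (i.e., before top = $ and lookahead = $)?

8

step 1: stack=$ <S>  input=w u r t u $  — expand <S> → w <N> t u
step 2: stack=$ u t <N> w  input=w u r t u $  — match w
step 3: stack=$ u t <N>  input=u r t u $  — expand <N> → u <S> r
step 4: stack=$ u t r <S> u  input=u r t u $  — match u
step 5: stack=$ u t r <S>  input=r t u $  — expand <S> → λ
step 6: stack=$ u t r  input=r t u $  — match r
step 7: stack=$ u t  input=t u $  — match t
step 8: stack=$ u  input=u $  — match u
Accept reached after 8 steps.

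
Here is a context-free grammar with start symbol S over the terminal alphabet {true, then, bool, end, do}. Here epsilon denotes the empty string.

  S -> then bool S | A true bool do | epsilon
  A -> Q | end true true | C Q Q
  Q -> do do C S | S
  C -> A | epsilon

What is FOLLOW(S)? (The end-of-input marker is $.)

FIRST(S): from S->then bool S we get {then}; from S->A true bool do we get {do, end, then, true}; from S->epsilon we get {epsilon}. So FIRST(S) = {epsilon, do, end, then, true}.
FIRST(Q): from Q->do do C S we get {do}; from Q->S we get {epsilon, do, end, then, true}. So FIRST(Q) = {epsilon, do, end, then, true}.
FIRST(A): from A->Q we get {epsilon, do, end, then, true}; from A->end true true we get {end}; from A->C Q Q we get {epsilon, do, end, then, true}. So FIRST(A) = {epsilon, do, end, then, true}.
FIRST(C): from C->A we get {epsilon, do, end, then, true}; from C->epsilon we get {epsilon}. So FIRST(C) = {epsilon, do, end, then, true}.
FOLLOW(S) includes $ since S is the start symbol.
FOLLOW(S): in S->then bool S, the suffix after S is empty (adds nothing new); in Q->do do C S, the suffix after S is empty, so FOLLOW(S) ⊇ FOLLOW(Q) = {do, end, then, true}; in Q->S, the suffix after S is empty, so FOLLOW(S) ⊇ FOLLOW(Q) = {do, end, then, true}. Thus FOLLOW(S) = {$, do, end, then, true}.
FOLLOW(A): in S->A true bool do, A is followed by true bool do with FIRST {true}; in C->A, the suffix after A is empty, so FOLLOW(A) ⊇ FOLLOW(C) = {do, end, then, true}. Thus FOLLOW(A) = {do, end, then, true}.
FOLLOW(Q): in A->Q, the suffix after Q is empty, so FOLLOW(Q) ⊇ FOLLOW(A) = {do, end, then, true}; in A->C Q Q (occurrence 1), Q is followed by Q with FIRST {epsilon, do, end, then, true}; in A->C Q Q (occurrence 1), the suffix after Q is nullable, so FOLLOW(Q) ⊇ FOLLOW(A) = {do, end, then, true}; in A->C Q Q (occurrence 2), the suffix after Q is empty, so FOLLOW(Q) ⊇ FOLLOW(A) = {do, end, then, true}. Thus FOLLOW(Q) = {do, end, then, true}.
FOLLOW(C): in A->C Q Q, C is followed by Q Q with FIRST {epsilon, do, end, then, true}; in A->C Q Q, the suffix after C is nullable, so FOLLOW(C) ⊇ FOLLOW(A) = {do, end, then, true}; in Q->do do C S, C is followed by S with FIRST {epsilon, do, end, then, true}; in Q->do do C S, the suffix after C is nullable, so FOLLOW(C) ⊇ FOLLOW(Q) = {do, end, then, true}. Thus FOLLOW(C) = {do, end, then, true}.

{$, do, end, then, true}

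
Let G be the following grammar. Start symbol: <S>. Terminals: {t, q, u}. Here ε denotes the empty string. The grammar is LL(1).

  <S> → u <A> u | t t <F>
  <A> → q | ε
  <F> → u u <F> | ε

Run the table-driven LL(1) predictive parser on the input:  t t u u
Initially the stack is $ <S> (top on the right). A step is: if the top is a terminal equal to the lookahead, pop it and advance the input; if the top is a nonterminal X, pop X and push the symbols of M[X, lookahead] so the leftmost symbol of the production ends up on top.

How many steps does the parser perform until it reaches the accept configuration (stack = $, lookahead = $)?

7

step 1: stack=$ <S>  input=t t u u $  — expand <S> → t t <F>
step 2: stack=$ <F> t t  input=t t u u $  — match t
step 3: stack=$ <F> t  input=t u u $  — match t
step 4: stack=$ <F>  input=u u $  — expand <F> → u u <F>
step 5: stack=$ <F> u u  input=u u $  — match u
step 6: stack=$ <F> u  input=u $  — match u
step 7: stack=$ <F>  input=$  — expand <F> → ε
Accept reached after 7 steps.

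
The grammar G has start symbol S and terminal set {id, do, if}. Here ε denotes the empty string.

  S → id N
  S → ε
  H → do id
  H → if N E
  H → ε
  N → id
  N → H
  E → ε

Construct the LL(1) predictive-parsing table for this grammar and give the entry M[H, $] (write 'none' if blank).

H → ε

FIRST(S) = {ε, id}
FIRST(H) = {ε, do, if}
FIRST(E) = {ε}
FIRST(N) = {ε, do, id, if}  (via H)
FOLLOW(S) includes $ since S is the start symbol.
FOLLOW(H): in N→H, the suffix after H is empty, so FOLLOW(H) ⊇ FOLLOW(N) = {$}. Thus FOLLOW(H) = {$}.
FOLLOW(N): in S→id N, the suffix after N is empty, so FOLLOW(N) ⊇ FOLLOW(S) = {$}; in H→if N E, N is followed by E with FIRST {ε}; in H→if N E, the suffix after N is nullable, so FOLLOW(N) ⊇ FOLLOW(H) = {$}. Thus FOLLOW(N) = {$}.
For H → do id: FIRST(do id) = {do}, so it goes in M[H, t] for t ∈ {do}.
For H → if N E: FIRST(if N E) = {if}, so it goes in M[H, t] for t ∈ {if}.
For H → ε: FIRST(ε) = {ε}, so it goes in M[H, t] for t ∈ {}; since ε ∈ FIRST, also for every t ∈ FOLLOW(H) = {$}.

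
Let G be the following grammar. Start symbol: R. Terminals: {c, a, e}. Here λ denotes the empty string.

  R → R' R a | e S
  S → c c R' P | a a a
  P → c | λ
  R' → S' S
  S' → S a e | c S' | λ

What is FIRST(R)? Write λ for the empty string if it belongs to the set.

{a, c, e}

FIRST(S) = {a, c}
FIRST(P) = {λ, c}
FIRST(S') = {λ, a, c}  (via S a e)
FIRST(R') = {a, c}  (via S' S)
FIRST(R) = {a, c, e}  (via R' R a)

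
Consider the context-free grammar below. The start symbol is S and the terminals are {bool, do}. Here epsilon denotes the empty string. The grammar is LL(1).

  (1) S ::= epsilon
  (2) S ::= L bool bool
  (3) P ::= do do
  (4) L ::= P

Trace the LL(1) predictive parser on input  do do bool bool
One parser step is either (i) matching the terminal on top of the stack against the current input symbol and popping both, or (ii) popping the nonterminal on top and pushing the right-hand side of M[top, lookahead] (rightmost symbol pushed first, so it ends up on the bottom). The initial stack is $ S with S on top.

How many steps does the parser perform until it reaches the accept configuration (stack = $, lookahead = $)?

step 1: stack=$ S  input=do do bool bool $  — expand S ::= L bool bool
step 2: stack=$ bool bool L  input=do do bool bool $  — expand L ::= P
step 3: stack=$ bool bool P  input=do do bool bool $  — expand P ::= do do
step 4: stack=$ bool bool do do  input=do do bool bool $  — match do
step 5: stack=$ bool bool do  input=do bool bool $  — match do
step 6: stack=$ bool bool  input=bool bool $  — match bool
step 7: stack=$ bool  input=bool $  — match bool
Accept reached after 7 steps.

7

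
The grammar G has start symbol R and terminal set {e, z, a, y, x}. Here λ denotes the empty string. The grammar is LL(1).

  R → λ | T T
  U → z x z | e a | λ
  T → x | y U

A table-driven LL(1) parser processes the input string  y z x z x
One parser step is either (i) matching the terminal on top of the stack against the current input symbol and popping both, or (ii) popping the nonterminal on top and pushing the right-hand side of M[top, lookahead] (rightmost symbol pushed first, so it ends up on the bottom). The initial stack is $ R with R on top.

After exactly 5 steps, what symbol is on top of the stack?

     Stack      Input        Action
  1  $ R        y z x z x $  expand R → T T
  2  $ T T      y z x z x $  expand T → y U
  3  $ T U y    y z x z x $  match y
  4  $ T U      z x z x $    expand U → z x z
  5  $ T z x z  z x z x $    match z
Stack after step 5: $ T z x (top = x).

x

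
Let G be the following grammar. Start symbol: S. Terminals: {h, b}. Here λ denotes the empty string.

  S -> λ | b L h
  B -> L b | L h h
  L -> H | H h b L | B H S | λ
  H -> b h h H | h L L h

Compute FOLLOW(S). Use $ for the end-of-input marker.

FIRST(S) = {λ, b}
FIRST(H) = {b, h}
FIRST(B) = {b, h}  (via L b, L h h)
FIRST(L) = {λ, b, h}  (via H, H h b L, B H S)
FOLLOW(S) includes $ since S is the start symbol.
FOLLOW(B): in L->B H S, B is followed by H S with FIRST {b, h}. Thus FOLLOW(B) = {b, h}.
FOLLOW(L): in S->b L h, L is followed by h with FIRST {h}; in B->L b, L is followed by b with FIRST {b}; in B->L h h, L is followed by h h with FIRST {h}; in L->H h b L, the suffix after L is empty (adds nothing new); in H->h L L h (occurrence 1), L is followed by L h with FIRST {b, h}; in H->h L L h (occurrence 2), L is followed by h with FIRST {h}. Thus FOLLOW(L) = {b, h}.
FOLLOW(S): in L->B H S, the suffix after S is empty, so FOLLOW(S) ⊇ FOLLOW(L) = {b, h}. Thus FOLLOW(S) = {$, b, h}.
FOLLOW(H): in L->H, the suffix after H is empty, so FOLLOW(H) ⊇ FOLLOW(L) = {b, h}; in L->H h b L, H is followed by h b L with FIRST {h}; in L->B H S, H is followed by S with FIRST {λ, b}; in L->B H S, the suffix after H is nullable, so FOLLOW(H) ⊇ FOLLOW(L) = {b, h}; in H->b h h H, the suffix after H is empty (adds nothing new). Thus FOLLOW(H) = {b, h}.

{$, b, h}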